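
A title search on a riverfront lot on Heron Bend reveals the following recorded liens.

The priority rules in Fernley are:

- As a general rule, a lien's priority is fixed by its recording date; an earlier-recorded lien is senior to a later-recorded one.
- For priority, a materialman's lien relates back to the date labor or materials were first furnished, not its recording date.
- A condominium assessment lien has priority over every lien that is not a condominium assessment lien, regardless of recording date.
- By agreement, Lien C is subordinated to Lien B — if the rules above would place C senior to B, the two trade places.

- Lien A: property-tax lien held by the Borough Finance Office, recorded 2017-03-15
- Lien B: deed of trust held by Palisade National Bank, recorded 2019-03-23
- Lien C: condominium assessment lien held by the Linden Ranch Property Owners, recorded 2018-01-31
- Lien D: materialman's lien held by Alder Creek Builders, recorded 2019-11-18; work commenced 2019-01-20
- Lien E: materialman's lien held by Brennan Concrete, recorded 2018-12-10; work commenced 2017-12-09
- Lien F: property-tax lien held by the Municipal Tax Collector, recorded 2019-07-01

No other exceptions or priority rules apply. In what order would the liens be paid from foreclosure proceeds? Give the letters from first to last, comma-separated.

Effective dates: D's effective date is 2019-01-20, when work began; E relates back to 2017-12-09 (work commenced).
As a condominium assessment lien, C is senior to every other lien.
Remaining liens by effective date: A (2017-03-15), E (2017-12-09), D (2019-01-20), B (2019-03-23), F (2019-07-01).
C is senior to B before the subordination, so the two trade places.

B, A, E, D, C, F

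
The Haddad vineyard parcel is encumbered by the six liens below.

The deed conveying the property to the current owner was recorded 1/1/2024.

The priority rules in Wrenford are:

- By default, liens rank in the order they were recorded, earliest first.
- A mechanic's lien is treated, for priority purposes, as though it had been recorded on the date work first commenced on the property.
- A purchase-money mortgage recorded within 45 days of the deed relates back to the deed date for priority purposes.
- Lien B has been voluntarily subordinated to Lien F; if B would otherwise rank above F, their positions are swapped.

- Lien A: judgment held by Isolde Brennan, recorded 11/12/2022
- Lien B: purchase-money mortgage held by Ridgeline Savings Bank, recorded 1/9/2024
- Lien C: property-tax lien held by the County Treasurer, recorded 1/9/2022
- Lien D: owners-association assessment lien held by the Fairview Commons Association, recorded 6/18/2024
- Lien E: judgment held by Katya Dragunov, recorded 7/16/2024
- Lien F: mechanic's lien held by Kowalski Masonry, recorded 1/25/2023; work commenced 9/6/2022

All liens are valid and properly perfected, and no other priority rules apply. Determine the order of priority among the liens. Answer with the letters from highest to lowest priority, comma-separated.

C, F, A, B, D, E

First, effective dates: B relates back to the deed date 1/1/2024; F is treated as recorded 9/6/2022, the work-commencement date.
Ordering by effective date: C (1/9/2022), F (9/6/2022), A (11/12/2022), B (1/1/2024), D (6/18/2024), E (7/16/2024).
Since B is not senior to F, the subordination leaves the order unchanged.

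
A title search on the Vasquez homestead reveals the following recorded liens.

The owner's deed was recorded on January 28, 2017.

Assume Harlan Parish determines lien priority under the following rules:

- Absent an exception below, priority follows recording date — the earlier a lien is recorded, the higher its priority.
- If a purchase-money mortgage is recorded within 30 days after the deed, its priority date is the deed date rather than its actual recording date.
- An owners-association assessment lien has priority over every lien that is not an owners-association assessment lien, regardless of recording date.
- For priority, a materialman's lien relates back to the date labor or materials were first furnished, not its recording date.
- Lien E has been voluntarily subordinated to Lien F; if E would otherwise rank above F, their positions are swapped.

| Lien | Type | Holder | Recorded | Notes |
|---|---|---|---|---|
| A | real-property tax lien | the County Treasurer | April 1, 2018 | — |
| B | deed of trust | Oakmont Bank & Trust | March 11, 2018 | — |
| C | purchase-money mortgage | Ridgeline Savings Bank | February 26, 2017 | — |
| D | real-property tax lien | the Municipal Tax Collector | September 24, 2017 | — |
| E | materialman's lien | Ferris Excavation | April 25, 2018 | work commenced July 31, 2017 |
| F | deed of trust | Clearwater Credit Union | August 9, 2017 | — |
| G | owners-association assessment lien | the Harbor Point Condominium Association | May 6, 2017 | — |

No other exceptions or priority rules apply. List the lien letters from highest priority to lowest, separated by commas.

G, C, F, E, D, B, A

Effective dates after the stated exceptions: C was recorded within the 30-day window, so its effective date is the deed date January 28, 2017; E relates back to July 31, 2017 (work commenced).
As an owners-association assessment lien, G is senior to every other lien.
Ordering the rest by effective date: C (January 28, 2017), E (July 31, 2017), F (August 9, 2017), D (September 24, 2017), B (March 11, 2018), A (April 1, 2018).
E is senior to F before the subordination, so the two trade places.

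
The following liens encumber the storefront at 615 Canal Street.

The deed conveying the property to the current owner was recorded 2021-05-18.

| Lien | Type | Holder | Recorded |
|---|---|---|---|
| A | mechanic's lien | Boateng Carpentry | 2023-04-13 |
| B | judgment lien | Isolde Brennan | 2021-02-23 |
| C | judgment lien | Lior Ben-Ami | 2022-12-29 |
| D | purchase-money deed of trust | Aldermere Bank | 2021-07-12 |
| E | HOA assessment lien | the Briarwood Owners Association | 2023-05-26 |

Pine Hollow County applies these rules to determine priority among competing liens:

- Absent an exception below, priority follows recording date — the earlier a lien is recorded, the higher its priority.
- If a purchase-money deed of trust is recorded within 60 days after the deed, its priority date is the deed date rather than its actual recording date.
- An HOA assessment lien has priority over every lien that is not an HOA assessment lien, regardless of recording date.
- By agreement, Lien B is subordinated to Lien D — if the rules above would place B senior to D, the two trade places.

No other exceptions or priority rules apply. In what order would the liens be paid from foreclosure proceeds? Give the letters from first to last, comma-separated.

E, D, B, C, A

Effective dates: D's effective date is the deed date, 2021-05-18.
As an HOA assessment lien, E is senior to every other lien.
Remaining liens by effective date: B (2021-02-23), D (2021-05-18), C (2022-12-29), A (2023-04-13).
Because B would otherwise rank above D, the subordination swaps them.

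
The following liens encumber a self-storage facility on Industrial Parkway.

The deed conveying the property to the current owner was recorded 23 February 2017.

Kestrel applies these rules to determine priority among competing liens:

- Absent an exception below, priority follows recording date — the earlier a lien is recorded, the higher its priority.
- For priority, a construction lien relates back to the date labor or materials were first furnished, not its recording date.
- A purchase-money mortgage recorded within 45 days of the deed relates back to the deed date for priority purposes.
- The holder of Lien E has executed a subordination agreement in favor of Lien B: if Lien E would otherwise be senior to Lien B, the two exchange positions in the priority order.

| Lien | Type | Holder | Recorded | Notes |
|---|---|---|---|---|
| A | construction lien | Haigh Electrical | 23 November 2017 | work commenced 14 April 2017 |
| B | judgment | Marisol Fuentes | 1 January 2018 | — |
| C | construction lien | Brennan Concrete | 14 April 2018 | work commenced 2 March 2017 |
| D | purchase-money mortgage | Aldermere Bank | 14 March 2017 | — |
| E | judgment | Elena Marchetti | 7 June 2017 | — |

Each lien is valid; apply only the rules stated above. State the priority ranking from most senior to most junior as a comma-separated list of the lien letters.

Adjusting effective dates: A's effective date is 14 April 2017, when work began; C's effective date is 2 March 2017, when work began; D's effective date is the deed date, 23 February 2017.
Ordering by effective date: D (23 February 2017), C (2 March 2017), A (14 April 2017), E (7 June 2017), B (1 January 2018).
The subordination applies — E was senior to B — so E and B swap.

D, C, A, B, E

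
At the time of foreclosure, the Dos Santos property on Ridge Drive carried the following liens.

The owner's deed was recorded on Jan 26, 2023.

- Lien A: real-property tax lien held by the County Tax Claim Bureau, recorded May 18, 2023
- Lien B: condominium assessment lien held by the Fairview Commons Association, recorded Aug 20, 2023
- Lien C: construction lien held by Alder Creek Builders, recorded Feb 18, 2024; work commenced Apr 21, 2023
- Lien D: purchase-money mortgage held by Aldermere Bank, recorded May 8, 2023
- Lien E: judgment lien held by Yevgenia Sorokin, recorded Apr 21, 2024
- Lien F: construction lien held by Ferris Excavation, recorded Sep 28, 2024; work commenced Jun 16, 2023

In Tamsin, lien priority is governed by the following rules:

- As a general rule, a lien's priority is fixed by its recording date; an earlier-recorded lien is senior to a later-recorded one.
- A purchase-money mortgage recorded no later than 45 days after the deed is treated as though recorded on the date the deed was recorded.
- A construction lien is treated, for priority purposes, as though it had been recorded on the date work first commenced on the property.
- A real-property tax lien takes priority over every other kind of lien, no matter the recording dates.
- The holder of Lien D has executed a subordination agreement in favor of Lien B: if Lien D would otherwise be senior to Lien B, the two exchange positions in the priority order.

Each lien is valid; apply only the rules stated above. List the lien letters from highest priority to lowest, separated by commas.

A, C, B, F, D, E

Effective dates: C is treated as recorded Apr 21, 2023, the work-commencement date; D was recorded 102 days after the deed, outside the 45-day window, so it keeps its recording date; F is treated as recorded Jun 16, 2023, the work-commencement date.
As a real-property tax lien, A is senior to every other lien.
The other liens, earliest effective date first: C (Apr 21, 2023), D (May 8, 2023), F (Jun 16, 2023), B (Aug 20, 2023), E (Apr 21, 2024).
The subordination applies — D was senior to B — so D and B swap.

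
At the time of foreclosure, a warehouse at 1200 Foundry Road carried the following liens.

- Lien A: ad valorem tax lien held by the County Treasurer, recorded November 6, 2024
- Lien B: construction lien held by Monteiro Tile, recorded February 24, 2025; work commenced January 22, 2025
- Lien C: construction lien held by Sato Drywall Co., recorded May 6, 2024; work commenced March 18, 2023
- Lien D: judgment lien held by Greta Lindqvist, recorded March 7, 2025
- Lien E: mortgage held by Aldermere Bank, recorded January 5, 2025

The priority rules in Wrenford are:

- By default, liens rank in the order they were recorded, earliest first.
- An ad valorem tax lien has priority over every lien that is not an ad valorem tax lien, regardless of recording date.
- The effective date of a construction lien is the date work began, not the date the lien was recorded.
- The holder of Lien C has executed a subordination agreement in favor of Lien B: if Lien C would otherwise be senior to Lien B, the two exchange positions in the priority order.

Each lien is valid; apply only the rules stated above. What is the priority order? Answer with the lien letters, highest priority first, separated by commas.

A, B, E, C, D

Effective dates: B relates back to January 22, 2025 (work commenced); C is treated as recorded March 18, 2023, the work-commencement date.
As an ad valorem tax lien, A is senior to every other lien.
Remaining liens by effective date: C (March 18, 2023), E (January 5, 2025), B (January 22, 2025), D (March 7, 2025).
The subordination applies — C was senior to B — so C and B swap.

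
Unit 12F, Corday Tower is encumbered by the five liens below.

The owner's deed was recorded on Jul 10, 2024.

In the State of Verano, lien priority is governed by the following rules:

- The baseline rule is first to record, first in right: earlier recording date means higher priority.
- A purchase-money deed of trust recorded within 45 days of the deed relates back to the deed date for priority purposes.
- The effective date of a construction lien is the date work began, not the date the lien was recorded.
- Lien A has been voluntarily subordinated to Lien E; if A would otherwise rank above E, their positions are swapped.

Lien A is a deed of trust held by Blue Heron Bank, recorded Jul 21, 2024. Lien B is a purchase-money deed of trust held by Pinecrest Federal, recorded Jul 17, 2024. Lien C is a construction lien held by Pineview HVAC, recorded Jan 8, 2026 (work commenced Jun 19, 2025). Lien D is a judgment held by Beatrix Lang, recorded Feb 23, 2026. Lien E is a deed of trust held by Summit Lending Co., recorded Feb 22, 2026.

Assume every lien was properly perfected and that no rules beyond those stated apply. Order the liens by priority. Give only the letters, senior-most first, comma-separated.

B, E, C, A, D

First, effective dates: B's effective date is the deed date, Jul 10, 2024; C's effective date is Jun 19, 2025, when work began.
Sorted by effective date: B (Jul 10, 2024), A (Jul 21, 2024), C (Jun 19, 2025), E (Feb 22, 2026), D (Feb 23, 2026).
Because A would otherwise rank above E, the subordination swaps them.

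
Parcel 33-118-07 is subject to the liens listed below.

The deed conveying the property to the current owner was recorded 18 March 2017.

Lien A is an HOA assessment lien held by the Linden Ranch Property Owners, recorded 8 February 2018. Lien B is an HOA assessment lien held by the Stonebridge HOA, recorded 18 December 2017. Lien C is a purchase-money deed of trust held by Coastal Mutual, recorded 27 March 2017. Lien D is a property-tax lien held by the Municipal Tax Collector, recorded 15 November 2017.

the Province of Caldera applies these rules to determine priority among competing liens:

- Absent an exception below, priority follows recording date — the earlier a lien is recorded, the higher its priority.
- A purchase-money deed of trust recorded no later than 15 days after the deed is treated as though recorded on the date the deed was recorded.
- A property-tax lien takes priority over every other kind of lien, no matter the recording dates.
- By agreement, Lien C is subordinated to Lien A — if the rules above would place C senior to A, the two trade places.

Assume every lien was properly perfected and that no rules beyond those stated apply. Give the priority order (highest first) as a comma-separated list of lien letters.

D, A, B, C

Adjusting effective dates: C was recorded within the 15-day window, so its effective date is the deed date 18 March 2017.
D is a property-tax lien and takes priority over every other lien.
The other liens, earliest effective date first: C (18 March 2017), B (18 December 2017), A (8 February 2018).
The subordination applies — C was senior to A — so C and A swap.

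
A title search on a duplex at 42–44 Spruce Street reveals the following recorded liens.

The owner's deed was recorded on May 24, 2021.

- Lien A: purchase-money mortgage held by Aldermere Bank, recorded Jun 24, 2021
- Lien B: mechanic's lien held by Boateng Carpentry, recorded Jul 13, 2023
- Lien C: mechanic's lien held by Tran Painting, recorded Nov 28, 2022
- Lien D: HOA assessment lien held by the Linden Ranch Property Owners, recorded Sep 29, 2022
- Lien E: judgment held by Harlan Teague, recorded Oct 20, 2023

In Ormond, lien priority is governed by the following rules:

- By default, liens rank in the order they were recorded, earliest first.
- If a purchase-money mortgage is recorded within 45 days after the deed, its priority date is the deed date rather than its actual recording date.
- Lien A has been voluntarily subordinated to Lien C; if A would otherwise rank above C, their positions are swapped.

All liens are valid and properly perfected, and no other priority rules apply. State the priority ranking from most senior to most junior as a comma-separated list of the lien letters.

Effective dates after the stated exceptions: A was recorded within the 45-day window, so its effective date is the deed date May 24, 2021.
By effective date: A (May 24, 2021), D (Sep 29, 2022), C (Nov 28, 2022), B (Jul 13, 2023), E (Oct 20, 2023).
The subordination applies — A was senior to C — so A and C swap.

C, D, A, B, E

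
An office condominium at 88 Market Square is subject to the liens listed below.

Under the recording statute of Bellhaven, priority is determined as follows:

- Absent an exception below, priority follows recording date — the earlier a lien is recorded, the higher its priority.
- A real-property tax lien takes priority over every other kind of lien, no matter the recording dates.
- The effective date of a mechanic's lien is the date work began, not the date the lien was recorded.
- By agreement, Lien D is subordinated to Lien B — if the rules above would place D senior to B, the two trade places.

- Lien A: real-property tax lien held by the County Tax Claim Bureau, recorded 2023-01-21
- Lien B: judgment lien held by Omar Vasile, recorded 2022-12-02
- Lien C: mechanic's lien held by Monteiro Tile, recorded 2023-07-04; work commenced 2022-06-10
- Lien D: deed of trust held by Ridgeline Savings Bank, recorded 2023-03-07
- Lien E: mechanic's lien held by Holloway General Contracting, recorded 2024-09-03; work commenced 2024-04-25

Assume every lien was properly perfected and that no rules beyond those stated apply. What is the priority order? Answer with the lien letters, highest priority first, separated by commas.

A, C, B, D, E

Effective dates after the stated exceptions: C is treated as recorded 2022-06-10, the work-commencement date; E relates back to 2024-04-25 (work commenced).
As a real-property tax lien, A is senior to every other lien.
Remaining liens by effective date: C (2022-06-10), B (2022-12-02), D (2023-03-07), E (2024-04-25).
D is already junior to B, so the subordination agreement changes nothing.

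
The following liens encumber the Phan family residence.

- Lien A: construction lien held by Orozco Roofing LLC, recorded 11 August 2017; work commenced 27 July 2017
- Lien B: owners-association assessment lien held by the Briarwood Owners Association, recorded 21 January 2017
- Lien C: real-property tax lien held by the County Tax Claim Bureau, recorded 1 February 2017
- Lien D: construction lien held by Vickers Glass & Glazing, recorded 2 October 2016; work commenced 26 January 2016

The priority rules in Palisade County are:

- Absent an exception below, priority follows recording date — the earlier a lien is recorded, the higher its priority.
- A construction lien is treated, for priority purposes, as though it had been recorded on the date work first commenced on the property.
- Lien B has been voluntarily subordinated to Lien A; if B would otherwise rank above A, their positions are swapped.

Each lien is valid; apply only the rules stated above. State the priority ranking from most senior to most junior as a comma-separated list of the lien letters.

D, A, C, B

First, effective dates: A's effective date is 27 July 2017, when work began; D's effective date is 26 January 2016, when work began.
Sorted by effective date: D (26 January 2016), B (21 January 2017), C (1 February 2017), A (27 July 2017).
B would otherwise be senior to A, so under the subordination agreement B and A exchange positions.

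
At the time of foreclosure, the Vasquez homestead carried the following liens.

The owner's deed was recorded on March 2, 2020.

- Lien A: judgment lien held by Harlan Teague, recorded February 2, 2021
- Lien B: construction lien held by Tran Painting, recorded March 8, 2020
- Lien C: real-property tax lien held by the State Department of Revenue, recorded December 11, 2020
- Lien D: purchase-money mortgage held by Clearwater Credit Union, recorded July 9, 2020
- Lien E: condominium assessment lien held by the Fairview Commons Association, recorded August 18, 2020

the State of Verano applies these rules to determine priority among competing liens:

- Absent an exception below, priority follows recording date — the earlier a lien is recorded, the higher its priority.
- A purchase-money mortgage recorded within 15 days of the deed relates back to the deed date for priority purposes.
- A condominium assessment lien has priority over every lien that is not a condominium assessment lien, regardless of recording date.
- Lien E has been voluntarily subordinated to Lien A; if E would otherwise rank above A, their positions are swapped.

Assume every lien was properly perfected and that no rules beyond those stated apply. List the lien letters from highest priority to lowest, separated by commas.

A, B, D, C, E

Adjusting effective dates: D missed the 15-day window (129 days after the deed), so its recording date stands.
E is a condominium assessment lien and takes priority over every other lien.
Remaining liens by effective date: B (March 8, 2020), D (July 9, 2020), C (December 11, 2020), A (February 2, 2021).
E would otherwise be senior to A, so under the subordination agreement E and A exchange positions.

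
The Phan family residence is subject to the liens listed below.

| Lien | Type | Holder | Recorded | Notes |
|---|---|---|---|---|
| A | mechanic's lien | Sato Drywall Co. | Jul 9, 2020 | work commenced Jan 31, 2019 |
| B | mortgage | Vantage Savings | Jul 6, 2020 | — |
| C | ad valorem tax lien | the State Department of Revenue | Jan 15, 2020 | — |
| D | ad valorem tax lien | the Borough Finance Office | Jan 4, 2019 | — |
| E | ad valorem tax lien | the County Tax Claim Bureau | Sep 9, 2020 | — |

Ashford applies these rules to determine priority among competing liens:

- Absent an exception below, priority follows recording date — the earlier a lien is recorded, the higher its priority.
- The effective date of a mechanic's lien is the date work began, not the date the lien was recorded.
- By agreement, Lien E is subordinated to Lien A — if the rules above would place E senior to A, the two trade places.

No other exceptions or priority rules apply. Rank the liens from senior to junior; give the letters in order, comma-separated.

Effective dates: A relates back to Jan 31, 2019 (work commenced).
Sorted by effective date: D (Jan 4, 2019), A (Jan 31, 2019), C (Jan 15, 2020), B (Jul 6, 2020), E (Sep 9, 2020).
E is already junior to A, so the subordination agreement changes nothing.

D, A, C, B, E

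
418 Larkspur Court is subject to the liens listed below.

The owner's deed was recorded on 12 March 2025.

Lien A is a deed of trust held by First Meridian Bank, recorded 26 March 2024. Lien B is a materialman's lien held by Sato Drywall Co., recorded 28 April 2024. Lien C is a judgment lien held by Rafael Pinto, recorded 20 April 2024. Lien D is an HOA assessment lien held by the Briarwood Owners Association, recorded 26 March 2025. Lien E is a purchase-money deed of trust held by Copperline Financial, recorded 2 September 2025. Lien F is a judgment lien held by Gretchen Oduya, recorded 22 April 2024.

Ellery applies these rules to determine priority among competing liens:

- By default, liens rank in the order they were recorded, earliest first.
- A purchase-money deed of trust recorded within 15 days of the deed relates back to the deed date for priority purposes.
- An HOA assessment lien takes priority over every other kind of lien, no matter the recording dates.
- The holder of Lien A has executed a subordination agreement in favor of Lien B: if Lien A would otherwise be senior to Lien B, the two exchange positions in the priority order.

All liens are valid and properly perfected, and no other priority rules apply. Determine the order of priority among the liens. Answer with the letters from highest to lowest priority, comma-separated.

D, B, C, F, A, E

Effective dates after the stated exceptions: E was recorded 174 days after the deed, outside the 15-day window, so it keeps its recording date.
D is an HOA assessment lien, so it outranks all other liens regardless of date.
Remaining liens by effective date: A (26 March 2024), C (20 April 2024), F (22 April 2024), B (28 April 2024), E (2 September 2025).
A is senior to B before the subordination, so the two trade places.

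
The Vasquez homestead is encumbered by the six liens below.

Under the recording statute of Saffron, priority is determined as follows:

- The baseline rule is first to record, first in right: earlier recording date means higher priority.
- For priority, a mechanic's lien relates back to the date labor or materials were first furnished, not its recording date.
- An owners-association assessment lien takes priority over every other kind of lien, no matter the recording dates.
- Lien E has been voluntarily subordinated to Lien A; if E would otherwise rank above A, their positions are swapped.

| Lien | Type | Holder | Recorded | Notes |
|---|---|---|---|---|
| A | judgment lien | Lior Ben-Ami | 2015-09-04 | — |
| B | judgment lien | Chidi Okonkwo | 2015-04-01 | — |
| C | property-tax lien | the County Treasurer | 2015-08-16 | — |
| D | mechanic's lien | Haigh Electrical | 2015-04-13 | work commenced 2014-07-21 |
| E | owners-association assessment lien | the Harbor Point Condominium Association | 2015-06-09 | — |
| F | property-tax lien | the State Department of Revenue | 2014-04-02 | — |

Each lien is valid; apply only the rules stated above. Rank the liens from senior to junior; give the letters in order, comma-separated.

Adjusting effective dates: D is treated as recorded 2014-07-21, the work-commencement date.
E is an owners-association assessment lien and takes priority over every other lien.
Among the remaining liens, by effective date: F (2014-04-02), D (2014-07-21), B (2015-04-01), C (2015-08-16), A (2015-09-04).
E would otherwise be senior to A, so under the subordination agreement E and A exchange positions.

A, F, D, B, C, E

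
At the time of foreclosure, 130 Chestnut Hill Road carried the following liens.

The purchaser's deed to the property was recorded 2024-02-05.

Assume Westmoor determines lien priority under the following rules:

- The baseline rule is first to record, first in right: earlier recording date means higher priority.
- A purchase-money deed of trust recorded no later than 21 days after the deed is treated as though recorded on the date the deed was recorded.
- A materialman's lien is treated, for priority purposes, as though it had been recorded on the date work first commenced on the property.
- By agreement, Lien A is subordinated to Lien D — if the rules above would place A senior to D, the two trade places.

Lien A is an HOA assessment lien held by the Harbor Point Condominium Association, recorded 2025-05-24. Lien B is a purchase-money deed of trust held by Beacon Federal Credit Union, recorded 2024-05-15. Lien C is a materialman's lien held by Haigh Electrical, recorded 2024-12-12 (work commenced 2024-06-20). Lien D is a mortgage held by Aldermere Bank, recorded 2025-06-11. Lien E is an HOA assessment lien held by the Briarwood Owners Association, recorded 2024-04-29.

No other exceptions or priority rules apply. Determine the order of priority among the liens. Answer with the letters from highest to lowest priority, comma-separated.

E, B, C, D, A

Effective dates after the stated exceptions: B was recorded 100 days after the deed, outside the 21-day window, so it keeps its recording date; C is treated as recorded 2024-06-20, the work-commencement date.
By effective date, earliest first: E (2024-04-29), B (2024-05-15), C (2024-06-20), A (2025-05-24), D (2025-06-11).
The subordination applies — A was senior to D — so A and D swap.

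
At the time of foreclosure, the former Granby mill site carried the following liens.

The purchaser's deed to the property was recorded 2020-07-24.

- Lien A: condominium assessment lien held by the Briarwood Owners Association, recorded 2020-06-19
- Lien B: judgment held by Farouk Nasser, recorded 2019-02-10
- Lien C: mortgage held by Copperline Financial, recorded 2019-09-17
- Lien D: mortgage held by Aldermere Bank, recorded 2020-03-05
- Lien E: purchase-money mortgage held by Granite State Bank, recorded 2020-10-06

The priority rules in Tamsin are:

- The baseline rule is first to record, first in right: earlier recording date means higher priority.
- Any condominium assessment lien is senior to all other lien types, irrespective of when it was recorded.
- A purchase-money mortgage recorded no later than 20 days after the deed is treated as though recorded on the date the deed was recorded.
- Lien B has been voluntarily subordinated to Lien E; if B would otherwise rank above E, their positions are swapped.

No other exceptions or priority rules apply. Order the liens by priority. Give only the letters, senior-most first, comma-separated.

Adjusting effective dates: E missed the 20-day window (74 days after the deed), so its recording date stands.
A, as a condominium assessment lien, has superpriority and ranks first.
Remaining liens by effective date: B (2019-02-10), C (2019-09-17), D (2020-03-05), E (2020-10-06).
The subordination applies — B was senior to E — so B and E swap.

A, E, C, D, B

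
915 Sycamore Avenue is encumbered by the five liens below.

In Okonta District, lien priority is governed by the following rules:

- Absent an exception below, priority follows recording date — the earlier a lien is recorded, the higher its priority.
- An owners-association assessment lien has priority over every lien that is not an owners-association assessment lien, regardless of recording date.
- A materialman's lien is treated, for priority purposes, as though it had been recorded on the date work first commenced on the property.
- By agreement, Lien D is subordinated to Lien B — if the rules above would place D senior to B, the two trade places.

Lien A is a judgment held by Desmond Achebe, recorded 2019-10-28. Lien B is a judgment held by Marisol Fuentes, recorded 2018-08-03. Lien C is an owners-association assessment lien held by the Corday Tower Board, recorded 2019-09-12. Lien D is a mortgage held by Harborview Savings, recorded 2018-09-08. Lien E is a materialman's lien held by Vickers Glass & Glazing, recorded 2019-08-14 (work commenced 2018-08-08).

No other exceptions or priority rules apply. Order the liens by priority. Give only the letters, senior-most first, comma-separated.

C, B, E, D, A

First, effective dates: E relates back to 2018-08-08 (work commenced).
C, as an owners-association assessment lien, has superpriority and ranks first.
Among the remaining liens, by effective date: B (2018-08-03), E (2018-08-08), D (2018-09-08), A (2019-10-28).
D already ranks below B; the subordination has no effect.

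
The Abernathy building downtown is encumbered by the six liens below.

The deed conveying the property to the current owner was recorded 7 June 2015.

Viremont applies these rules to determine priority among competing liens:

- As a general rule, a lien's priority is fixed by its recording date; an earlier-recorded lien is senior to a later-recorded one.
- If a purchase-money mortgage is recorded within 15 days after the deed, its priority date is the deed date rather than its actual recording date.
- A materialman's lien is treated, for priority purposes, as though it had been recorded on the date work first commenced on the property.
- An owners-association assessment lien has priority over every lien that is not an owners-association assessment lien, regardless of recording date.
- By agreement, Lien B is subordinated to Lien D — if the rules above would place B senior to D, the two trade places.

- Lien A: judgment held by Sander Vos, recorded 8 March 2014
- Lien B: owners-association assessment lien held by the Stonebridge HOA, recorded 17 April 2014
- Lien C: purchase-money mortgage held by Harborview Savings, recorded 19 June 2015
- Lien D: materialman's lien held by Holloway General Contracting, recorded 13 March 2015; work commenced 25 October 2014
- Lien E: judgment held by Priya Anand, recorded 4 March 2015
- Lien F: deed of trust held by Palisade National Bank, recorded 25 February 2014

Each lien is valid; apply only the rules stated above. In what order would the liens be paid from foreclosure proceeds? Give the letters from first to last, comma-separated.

D, F, A, B, E, C

First, effective dates: C relates back to the deed date 7 June 2015; D relates back to 25 October 2014 (work commenced).
B is an owners-association assessment lien and takes priority over every other lien.
Among the remaining liens, by effective date: F (25 February 2014), A (8 March 2014), D (25 October 2014), E (4 March 2015), C (7 June 2015).
The subordination applies — B was senior to D — so B and D swap.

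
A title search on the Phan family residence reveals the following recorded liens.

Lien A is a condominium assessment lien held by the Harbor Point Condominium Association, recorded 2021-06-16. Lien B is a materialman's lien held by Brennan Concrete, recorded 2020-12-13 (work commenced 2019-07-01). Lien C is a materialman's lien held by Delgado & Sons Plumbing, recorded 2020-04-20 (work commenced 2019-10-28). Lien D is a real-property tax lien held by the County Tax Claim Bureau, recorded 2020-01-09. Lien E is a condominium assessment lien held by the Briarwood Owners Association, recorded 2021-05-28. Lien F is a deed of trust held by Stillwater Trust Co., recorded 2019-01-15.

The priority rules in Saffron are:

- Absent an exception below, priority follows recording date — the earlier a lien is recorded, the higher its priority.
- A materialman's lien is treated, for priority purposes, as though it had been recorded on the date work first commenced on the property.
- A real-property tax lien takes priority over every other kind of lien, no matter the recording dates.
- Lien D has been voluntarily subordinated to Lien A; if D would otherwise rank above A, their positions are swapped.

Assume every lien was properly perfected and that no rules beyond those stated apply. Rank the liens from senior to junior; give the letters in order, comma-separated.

First, effective dates: B is treated as recorded 2019-07-01, the work-commencement date; C is treated as recorded 2019-10-28, the work-commencement date.
As a real-property tax lien, D is senior to every other lien.
Remaining liens by effective date: F (2019-01-15), B (2019-07-01), C (2019-10-28), E (2021-05-28), A (2021-06-16).
D is senior to A before the subordination, so the two trade places.

A, F, B, C, E, D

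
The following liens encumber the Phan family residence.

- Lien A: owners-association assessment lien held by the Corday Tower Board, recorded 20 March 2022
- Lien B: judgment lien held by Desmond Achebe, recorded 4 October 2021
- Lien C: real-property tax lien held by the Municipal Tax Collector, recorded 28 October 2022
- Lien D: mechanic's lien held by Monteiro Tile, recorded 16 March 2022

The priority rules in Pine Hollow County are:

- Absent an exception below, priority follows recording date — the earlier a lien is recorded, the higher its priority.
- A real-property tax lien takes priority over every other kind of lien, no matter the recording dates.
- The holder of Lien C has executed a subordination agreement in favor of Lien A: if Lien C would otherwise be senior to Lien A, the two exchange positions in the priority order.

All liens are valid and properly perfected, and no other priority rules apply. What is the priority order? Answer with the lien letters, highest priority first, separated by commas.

A, B, D, C

As a real-property tax lien, C is senior to every other lien.
The other liens, earliest effective date first: B (4 October 2021), D (16 March 2022), A (20 March 2022).
C is senior to A before the subordination, so the two trade places.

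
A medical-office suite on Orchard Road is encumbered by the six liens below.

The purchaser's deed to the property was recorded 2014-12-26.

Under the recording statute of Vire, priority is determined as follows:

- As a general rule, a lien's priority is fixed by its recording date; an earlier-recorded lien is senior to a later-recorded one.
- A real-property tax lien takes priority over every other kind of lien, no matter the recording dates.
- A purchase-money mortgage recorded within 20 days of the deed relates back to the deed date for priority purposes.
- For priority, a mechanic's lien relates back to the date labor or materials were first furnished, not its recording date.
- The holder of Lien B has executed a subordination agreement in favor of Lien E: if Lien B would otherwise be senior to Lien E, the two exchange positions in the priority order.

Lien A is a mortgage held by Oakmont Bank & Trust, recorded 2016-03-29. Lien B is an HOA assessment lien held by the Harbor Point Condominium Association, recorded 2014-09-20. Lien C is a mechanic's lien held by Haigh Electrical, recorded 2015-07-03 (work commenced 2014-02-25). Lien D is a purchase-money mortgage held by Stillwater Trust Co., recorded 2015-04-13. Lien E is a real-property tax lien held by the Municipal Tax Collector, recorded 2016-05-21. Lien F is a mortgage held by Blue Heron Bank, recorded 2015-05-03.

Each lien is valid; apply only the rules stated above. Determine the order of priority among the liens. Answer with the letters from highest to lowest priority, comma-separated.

E, C, B, D, F, A

Adjusting effective dates: C's effective date is 2014-02-25, when work began; D was recorded 108 days after the deed — beyond 20 days — so no relation-back applies.
As a real-property tax lien, E is senior to every other lien.
Among the remaining liens, by effective date: C (2014-02-25), B (2014-09-20), D (2015-04-13), F (2015-05-03), A (2016-03-29).
B already ranks below E; the subordination has no effect.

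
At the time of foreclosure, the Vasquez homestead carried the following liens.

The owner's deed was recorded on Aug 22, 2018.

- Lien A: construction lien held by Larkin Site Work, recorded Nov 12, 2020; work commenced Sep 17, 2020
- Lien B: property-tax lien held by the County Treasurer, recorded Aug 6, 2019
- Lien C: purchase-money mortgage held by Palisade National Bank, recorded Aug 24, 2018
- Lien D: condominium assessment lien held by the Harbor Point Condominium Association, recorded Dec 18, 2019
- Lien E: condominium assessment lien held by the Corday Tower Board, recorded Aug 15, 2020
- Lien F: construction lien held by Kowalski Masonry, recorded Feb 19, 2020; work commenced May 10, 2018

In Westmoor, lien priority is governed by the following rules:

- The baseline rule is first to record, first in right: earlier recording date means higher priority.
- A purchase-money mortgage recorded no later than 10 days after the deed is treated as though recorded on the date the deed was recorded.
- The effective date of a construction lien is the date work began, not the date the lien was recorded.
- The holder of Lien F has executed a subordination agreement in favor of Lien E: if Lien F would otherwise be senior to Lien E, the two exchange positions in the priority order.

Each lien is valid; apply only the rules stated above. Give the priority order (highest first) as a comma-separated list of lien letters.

First, effective dates: A relates back to Sep 17, 2020 (work commenced); C's effective date is the deed date, Aug 22, 2018; F's effective date is May 10, 2018, when work began.
Sorted by effective date: F (May 10, 2018), C (Aug 22, 2018), B (Aug 6, 2019), D (Dec 18, 2019), E (Aug 15, 2020), A (Sep 17, 2020).
F is senior to E before the subordination, so the two trade places.

E, C, B, D, F, A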